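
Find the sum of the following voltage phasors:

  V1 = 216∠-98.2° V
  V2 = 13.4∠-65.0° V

Step 1 — Convert each phasor to rectangular form:
  V1 = 216·(cos(-98.2°) + j·sin(-98.2°)) = -30.81 - j213.8 V
  V2 = 13.4·(cos(-65.0°) + j·sin(-65.0°)) = 5.663 - j12.14 V
Step 2 — Sum components: V_total = -25.14 - j225.9 V.
Step 3 — Convert to polar: |V_total| = 227.3 V, ∠V_total = -96.4°.

V_total = 227.3∠-96.4° V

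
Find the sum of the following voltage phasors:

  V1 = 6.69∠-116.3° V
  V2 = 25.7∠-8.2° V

Step 1 — Convert each phasor to rectangular form:
  V1 = 6.69·(cos(-116.3°) + j·sin(-116.3°)) = -2.964 - j5.997 V
  V2 = 25.7·(cos(-8.2°) + j·sin(-8.2°)) = 25.44 - j3.666 V
Step 2 — Sum components: V_total = 22.47 - j9.663 V.
Step 3 — Convert to polar: |V_total| = 24.46 V, ∠V_total = -23.3°.

V_total = 24.46∠-23.3° V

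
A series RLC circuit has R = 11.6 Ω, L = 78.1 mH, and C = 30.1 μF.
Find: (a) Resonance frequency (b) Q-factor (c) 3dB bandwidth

Step 1 — Resonance condition Im(Z)=0 gives ω₀ = 1/√(LC).
Step 2 — ω₀ = 1/√(0.0781·3.01e-05) = 652.2 rad/s.
Step 3 — f₀ = ω₀/(2π) = 103.8 Hz.
Step 4 — Series Q: Q = ω₀L/R = 652.2·0.0781/11.6 = 4.391.
Step 5 — 3dB bandwidth: Δω = ω₀/Q = 148.5 rad/s; BW = Δω/(2π) = 23.64 Hz.

(a) f₀ = 103.8 Hz  (b) Q = 4.391  (c) BW = 23.64 Hz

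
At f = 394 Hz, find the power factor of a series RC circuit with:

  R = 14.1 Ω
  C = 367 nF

Step 1 — Angular frequency: ω = 2π·f = 2π·394 = 2476 rad/s.
Step 2 — Component impedances:
  R: Z = R = 14.1 Ω
  C: Z = 1/(jωC) = -j/(ω·C) = 0 - j1101 Ω
Step 3 — Series combination: Z_total = R + C = 14.1 - j1101 Ω = 1101∠-89.3° Ω.
Step 4 — Power factor: PF = cos(φ) = Re(Z)/|Z| = 14.1/1101 = 0.01281.
Step 5 — Type: Im(Z) = -1101 ⇒ leading (phase φ = -89.3°).

PF = 0.01281 (leading, φ = -89.3°)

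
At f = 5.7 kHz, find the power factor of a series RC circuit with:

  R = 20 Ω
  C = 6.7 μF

Step 1 — Angular frequency: ω = 2π·f = 2π·5700 = 3.581e+04 rad/s.
Step 2 — Component impedances:
  R: Z = R = 20 Ω
  C: Z = 1/(jωC) = -j/(ω·C) = 0 - j4.167 Ω
Step 3 — Series combination: Z_total = R + C = 20 - j4.167 Ω = 20.43∠-11.8° Ω.
Step 4 — Power factor: PF = cos(φ) = Re(Z)/|Z| = 20/20.43 = 0.979.
Step 5 — Type: Im(Z) = -4.167 ⇒ leading (phase φ = -11.8°).

PF = 0.979 (leading, φ = -11.8°)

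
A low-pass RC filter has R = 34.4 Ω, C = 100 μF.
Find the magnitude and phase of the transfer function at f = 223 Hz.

Step 1 — Angular frequency: ω = 2π·223 = 1401 rad/s.
Step 2 — Transfer function: H(jω) = 1/(1 + jωRC).
Step 3 — Denominator: 1 + jωRC = 1 + j·1401·34.4·0.0001 = 1 + j4.82.
Step 4 — H = 0.04127 - j0.1989.
Step 5 — Magnitude: |H| = 0.2031 (-13.8 dB); phase: φ = -78.3°.

|H| = 0.2031 (-13.8 dB), φ = -78.3°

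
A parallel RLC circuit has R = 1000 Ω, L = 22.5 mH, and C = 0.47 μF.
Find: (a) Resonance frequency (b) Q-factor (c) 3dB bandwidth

Step 1 — Resonance: ω₀ = 1/√(LC) = 1/√(0.0225·4.7e-07) = 9724 rad/s.
Step 2 — f₀ = ω₀/(2π) = 1548 Hz.
Step 3 — Parallel Q: Q = R/(ω₀L) = 1000/(9724·0.0225) = 4.57.
Step 4 — Bandwidth: Δω = ω₀/Q = 2128 rad/s; BW = Δω/(2π) = 338.6 Hz.

(a) f₀ = 1548 Hz  (b) Q = 4.57  (c) BW = 338.6 Hz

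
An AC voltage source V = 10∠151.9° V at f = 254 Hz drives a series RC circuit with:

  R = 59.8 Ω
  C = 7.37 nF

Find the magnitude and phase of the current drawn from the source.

Step 1 — Angular frequency: ω = 2π·f = 2π·254 = 1596 rad/s.
Step 2 — Component impedances:
  R: Z = R = 59.8 Ω
  C: Z = 1/(jωC) = -j/(ω·C) = 0 - j8.502e+04 Ω
Step 3 — Series combination: Z_total = R + C = 59.8 - j8.502e+04 Ω = 8.502e+04∠-90.0° Ω.
Step 4 — Source phasor: V = 10∠151.9° V = -8.821 + j4.71 V.
Step 5 — Ohm's law: I = V / Z_total = (-8.821 + j4.71) / (59.8 - j8.502e+04) = -5.547e-05 - j0.0001037 A.
Step 6 — Convert to polar: |I| = 0.0001176 A, ∠I = -118.1°.

I = 0.0001176∠-118.1° A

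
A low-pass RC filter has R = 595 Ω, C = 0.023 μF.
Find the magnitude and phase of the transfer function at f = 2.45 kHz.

Step 1 — Angular frequency: ω = 2π·2450 = 1.539e+04 rad/s.
Step 2 — Transfer function: H(jω) = 1/(1 + jωRC).
Step 3 — Denominator: 1 + jωRC = 1 + j·1.539e+04·595·2.3e-08 = 1 + j0.2107.
Step 4 — H = 0.9575 - j0.2017.
Step 5 — Magnitude: |H| = 0.9785 (-0.2 dB); phase: φ = -11.9°.

|H| = 0.9785 (-0.2 dB), φ = -11.9°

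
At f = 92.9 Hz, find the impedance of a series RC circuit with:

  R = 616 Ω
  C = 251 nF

Step 1 — Angular frequency: ω = 2π·f = 2π·92.9 = 583.7 rad/s.
Step 2 — Component impedances:
  R: Z = R = 616 Ω
  C: Z = 1/(jωC) = -j/(ω·C) = 0 - j6825 Ω
Step 3 — Series combination: Z_total = R + C = 616 - j6825 Ω = 6853∠-84.8° Ω.

Z = 616 - j6825 Ω = 6853∠-84.8° Ω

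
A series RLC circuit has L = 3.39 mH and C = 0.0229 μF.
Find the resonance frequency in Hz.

Step 1 — Resonance condition Im(Z)=0 gives ω₀ = 1/√(LC).
Step 2 — ω₀ = 1/√(0.00339·2.29e-08) = 1.135e+05 rad/s.
Step 3 — f₀ = ω₀/(2π) = 1.806e+04 Hz.

f₀ = 1.806e+04 Hz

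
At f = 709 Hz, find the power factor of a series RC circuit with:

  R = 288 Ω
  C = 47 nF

Step 1 — Angular frequency: ω = 2π·f = 2π·709 = 4455 rad/s.
Step 2 — Component impedances:
  R: Z = R = 288 Ω
  C: Z = 1/(jωC) = -j/(ω·C) = 0 - j4776 Ω
Step 3 — Series combination: Z_total = R + C = 288 - j4776 Ω = 4785∠-86.5° Ω.
Step 4 — Power factor: PF = cos(φ) = Re(Z)/|Z| = 288/4785 = 0.06019.
Step 5 — Type: Im(Z) = -4776 ⇒ leading (phase φ = -86.5°).

PF = 0.06019 (leading, φ = -86.5°)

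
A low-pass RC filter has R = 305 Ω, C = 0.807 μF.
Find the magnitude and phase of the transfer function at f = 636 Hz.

Step 1 — Angular frequency: ω = 2π·636 = 3996 rad/s.
Step 2 — Transfer function: H(jω) = 1/(1 + jωRC).
Step 3 — Denominator: 1 + jωRC = 1 + j·3996·305·8.07e-07 = 1 + j0.9836.
Step 4 — H = 0.5083 - j0.4999.
Step 5 — Magnitude: |H| = 0.7129 (-2.9 dB); phase: φ = -44.5°.

|H| = 0.7129 (-2.9 dB), φ = -44.5°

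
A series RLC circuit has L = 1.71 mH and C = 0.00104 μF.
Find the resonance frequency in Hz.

Step 1 — Resonance condition Im(Z)=0 gives ω₀ = 1/√(LC).
Step 2 — ω₀ = 1/√(0.00171·1.04e-09) = 7.499e+05 rad/s.
Step 3 — f₀ = ω₀/(2π) = 1.193e+05 Hz.

f₀ = 1.193e+05 Hz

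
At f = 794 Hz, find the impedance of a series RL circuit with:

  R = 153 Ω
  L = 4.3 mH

Step 1 — Angular frequency: ω = 2π·f = 2π·794 = 4989 rad/s.
Step 2 — Component impedances:
  R: Z = R = 153 Ω
  L: Z = jωL = j·4989·0.0043 = 0 + j21.45 Ω
Step 3 — Series combination: Z_total = R + L = 153 + j21.45 Ω = 154.5∠8.0° Ω.

Z = 153 + j21.45 Ω = 154.5∠8.0° Ω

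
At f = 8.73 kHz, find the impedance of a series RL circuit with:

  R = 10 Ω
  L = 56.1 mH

Step 1 — Angular frequency: ω = 2π·f = 2π·8730 = 5.485e+04 rad/s.
Step 2 — Component impedances:
  R: Z = R = 10 Ω
  L: Z = jωL = j·5.485e+04·0.0561 = 0 + j3077 Ω
Step 3 — Series combination: Z_total = R + L = 10 + j3077 Ω = 3077∠89.8° Ω.

Z = 10 + j3077 Ω = 3077∠89.8° Ω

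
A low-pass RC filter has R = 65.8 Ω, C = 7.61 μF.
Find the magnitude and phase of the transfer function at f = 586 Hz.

Step 1 — Angular frequency: ω = 2π·586 = 3682 rad/s.
Step 2 — Transfer function: H(jω) = 1/(1 + jωRC).
Step 3 — Denominator: 1 + jωRC = 1 + j·3682·65.8·7.61e-06 = 1 + j1.844.
Step 4 — H = 0.2273 - j0.4191.
Step 5 — Magnitude: |H| = 0.4768 (-6.4 dB); phase: φ = -61.5°.

|H| = 0.4768 (-6.4 dB), φ = -61.5°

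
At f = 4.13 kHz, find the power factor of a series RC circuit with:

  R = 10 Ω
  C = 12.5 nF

Step 1 — Angular frequency: ω = 2π·f = 2π·4130 = 2.595e+04 rad/s.
Step 2 — Component impedances:
  R: Z = R = 10 Ω
  C: Z = 1/(jωC) = -j/(ω·C) = 0 - j3083 Ω
Step 3 — Series combination: Z_total = R + C = 10 - j3083 Ω = 3083∠-89.8° Ω.
Step 4 — Power factor: PF = cos(φ) = Re(Z)/|Z| = 10/3083 = 0.003244.
Step 5 — Type: Im(Z) = -3083 ⇒ leading (phase φ = -89.8°).

PF = 0.003244 (leading, φ = -89.8°)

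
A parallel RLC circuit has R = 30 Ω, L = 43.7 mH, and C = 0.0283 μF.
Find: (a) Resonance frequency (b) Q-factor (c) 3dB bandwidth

Step 1 — Resonance: ω₀ = 1/√(LC) = 1/√(0.0437·2.83e-08) = 2.844e+04 rad/s.
Step 2 — f₀ = ω₀/(2π) = 4526 Hz.
Step 3 — Parallel Q: Q = R/(ω₀L) = 30/(2.844e+04·0.0437) = 0.02414.
Step 4 — Bandwidth: Δω = ω₀/Q = 1.178e+06 rad/s; BW = Δω/(2π) = 1.875e+05 Hz.

(a) f₀ = 4526 Hz  (b) Q = 0.02414  (c) BW = 1.875e+05 Hz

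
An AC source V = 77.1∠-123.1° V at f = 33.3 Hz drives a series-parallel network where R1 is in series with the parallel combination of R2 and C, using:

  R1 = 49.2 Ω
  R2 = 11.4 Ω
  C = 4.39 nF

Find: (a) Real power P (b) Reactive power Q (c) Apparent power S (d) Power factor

Step 1 — Angular frequency: ω = 2π·f = 2π·33.3 = 209.2 rad/s.
Step 2 — Component impedances:
  R1: Z = R = 49.2 Ω
  R2: Z = R = 11.4 Ω
  C: Z = 1/(jωC) = -j/(ω·C) = 0 - j1.089e+06 Ω
Step 3 — Parallel branch: R2 || C = 1/(1/R2 + 1/C) = 11.4 - j0.0001194 Ω.
Step 4 — Series with R1: Z_total = R1 + (R2 || C) = 60.6 - j0.0001194 Ω = 60.6∠-0.0° Ω.
Step 5 — Source phasor: V = 77.1∠-123.1° V = -42.1 - j64.59 V.
Step 6 — Current: I = V / Z = -0.6948 - j1.066 A = 1.272∠-123.1° A.
Step 7 — Complex power: S = V·I* = 98.09 - j0.0001932 VA.
Step 8 — Real power: P = Re(S) = 98.09 W.
Step 9 — Reactive power: Q = Im(S) = -0.0001932 VAR.
Step 10 — Apparent power: |S| = 98.09 VA.
Step 11 — Power factor: PF = P/|S| = 1 (leading).

(a) P = 98.09 W  (b) Q = -0.0001932 VAR  (c) S = 98.09 VA  (d) PF = 1 (leading)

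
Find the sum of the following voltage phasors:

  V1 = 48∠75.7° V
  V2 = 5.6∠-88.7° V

Step 1 — Convert each phasor to rectangular form:
  V1 = 48·(cos(75.7°) + j·sin(75.7°)) = 11.86 + j46.51 V
  V2 = 5.6·(cos(-88.7°) + j·sin(-88.7°)) = 0.127 - j5.599 V
Step 2 — Sum components: V_total = 11.98 + j40.91 V.
Step 3 — Convert to polar: |V_total| = 42.63 V, ∠V_total = 73.7°.

V_total = 42.63∠73.7° V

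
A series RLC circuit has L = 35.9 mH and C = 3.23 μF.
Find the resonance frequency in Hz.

Step 1 — Resonance condition Im(Z)=0 gives ω₀ = 1/√(LC).
Step 2 — ω₀ = 1/√(0.0359·3.23e-06) = 2937 rad/s.
Step 3 — f₀ = ω₀/(2π) = 467.4 Hz.

f₀ = 467.4 Hz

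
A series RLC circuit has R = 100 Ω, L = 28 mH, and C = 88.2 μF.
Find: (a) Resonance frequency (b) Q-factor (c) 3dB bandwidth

Step 1 — Resonance: ω₀ = 1/√(LC) = 1/√(0.028·8.82e-05) = 636.3 rad/s.
Step 2 — f₀ = ω₀/(2π) = 101.3 Hz.
Step 3 — Series Q: Q = ω₀L/R = 636.3·0.028/100 = 0.1782.
Step 4 — Bandwidth: Δω = ω₀/Q = 3571 rad/s; BW = Δω/(2π) = 568.4 Hz.

(a) f₀ = 101.3 Hz  (b) Q = 0.1782  (c) BW = 568.4 Hz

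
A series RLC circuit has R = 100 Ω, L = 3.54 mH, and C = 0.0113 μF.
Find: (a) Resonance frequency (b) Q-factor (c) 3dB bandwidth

Step 1 — Resonance condition Im(Z)=0 gives ω₀ = 1/√(LC).
Step 2 — ω₀ = 1/√(0.00354·1.13e-08) = 1.581e+05 rad/s.
Step 3 — f₀ = ω₀/(2π) = 2.516e+04 Hz.
Step 4 — Series Q: Q = ω₀L/R = 1.581e+05·0.00354/100 = 5.597.
Step 5 — 3dB bandwidth: Δω = ω₀/Q = 2.825e+04 rad/s; BW = Δω/(2π) = 4496 Hz.

(a) f₀ = 2.516e+04 Hz  (b) Q = 5.597  (c) BW = 4496 Hz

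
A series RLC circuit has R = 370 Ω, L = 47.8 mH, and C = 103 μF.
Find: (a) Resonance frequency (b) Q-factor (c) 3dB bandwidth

Step 1 — Resonance: ω₀ = 1/√(LC) = 1/√(0.0478·0.000103) = 450.7 rad/s.
Step 2 — f₀ = ω₀/(2π) = 71.73 Hz.
Step 3 — Series Q: Q = ω₀L/R = 450.7·0.0478/370 = 0.05822.
Step 4 — Bandwidth: Δω = ω₀/Q = 7741 rad/s; BW = Δω/(2π) = 1232 Hz.

(a) f₀ = 71.73 Hz  (b) Q = 0.05822  (c) BW = 1232 Hz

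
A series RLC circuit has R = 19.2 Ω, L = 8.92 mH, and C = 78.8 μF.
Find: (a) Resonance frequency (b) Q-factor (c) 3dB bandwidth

Step 1 — Resonance: ω₀ = 1/√(LC) = 1/√(0.00892·7.88e-05) = 1193 rad/s.
Step 2 — f₀ = ω₀/(2π) = 189.8 Hz.
Step 3 — Series Q: Q = ω₀L/R = 1193·0.00892/19.2 = 0.5541.
Step 4 — Bandwidth: Δω = ω₀/Q = 2152 rad/s; BW = Δω/(2π) = 342.6 Hz.

(a) f₀ = 189.8 Hz  (b) Q = 0.5541  (c) BW = 342.6 Hz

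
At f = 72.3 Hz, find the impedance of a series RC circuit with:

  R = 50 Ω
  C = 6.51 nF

Step 1 — Angular frequency: ω = 2π·f = 2π·72.3 = 454.3 rad/s.
Step 2 — Component impedances:
  R: Z = R = 50 Ω
  C: Z = 1/(jωC) = -j/(ω·C) = 0 - j3.381e+05 Ω
Step 3 — Series combination: Z_total = R + C = 50 - j3.381e+05 Ω = 3.381e+05∠-90.0° Ω.

Z = 50 - j3.381e+05 Ω = 3.381e+05∠-90.0° Ω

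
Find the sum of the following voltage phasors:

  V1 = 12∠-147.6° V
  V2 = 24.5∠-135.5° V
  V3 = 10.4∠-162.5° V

Step 1 — Convert each phasor to rectangular form:
  V1 = 12·(cos(-147.6°) + j·sin(-147.6°)) = -10.13 - j6.43 V
  V2 = 24.5·(cos(-135.5°) + j·sin(-135.5°)) = -17.47 - j17.17 V
  V3 = 10.4·(cos(-162.5°) + j·sin(-162.5°)) = -9.919 - j3.127 V
Step 2 — Sum components: V_total = -37.53 - j26.73 V.
Step 3 — Convert to polar: |V_total| = 46.07 V, ∠V_total = -144.5°.

V_total = 46.07∠-144.5° V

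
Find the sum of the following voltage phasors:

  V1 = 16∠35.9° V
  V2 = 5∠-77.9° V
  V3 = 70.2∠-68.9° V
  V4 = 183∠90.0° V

Step 1 — Convert each phasor to rectangular form:
  V1 = 16·(cos(35.9°) + j·sin(35.9°)) = 12.96 + j9.382 V
  V2 = 5·(cos(-77.9°) + j·sin(-77.9°)) = 1.048 - j4.889 V
  V3 = 70.2·(cos(-68.9°) + j·sin(-68.9°)) = 25.27 - j65.49 V
  V4 = 183·(cos(90.0°) + j·sin(90.0°)) = 0 + j183 V
Step 2 — Sum components: V_total = 39.28 + j122 V.
Step 3 — Convert to polar: |V_total| = 128.2 V, ∠V_total = 72.2°.

V_total = 128.2∠72.2° V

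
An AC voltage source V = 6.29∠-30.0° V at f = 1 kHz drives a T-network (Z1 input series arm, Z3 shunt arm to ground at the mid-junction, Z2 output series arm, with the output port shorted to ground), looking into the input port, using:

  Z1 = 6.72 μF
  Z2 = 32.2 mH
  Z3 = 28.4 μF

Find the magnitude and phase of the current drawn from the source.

Step 1 — Angular frequency: ω = 2π·f = 2π·1000 = 6283 rad/s.
Step 2 — Component impedances:
  Z1: Z = 1/(jωC) = -j/(ω·C) = 0 - j23.68 Ω
  Z2: Z = jωL = j·6283·0.0322 = 0 + j202.3 Ω
  Z3: Z = 1/(jωC) = -j/(ω·C) = 0 - j5.604 Ω
Step 3 — With the output port shorted to ground, the output series arm Z2 runs from the junction to ground; the shunt arm Z3 also runs from the junction to ground. They appear in parallel: Z3 || Z2 = 0 - j5.764 Ω.
Step 4 — Series with input arm Z1: Z_in = Z1 + (Z3 || Z2) = 0 - j29.45 Ω = 29.45∠-90.0° Ω.
Step 5 — Source phasor: V = 6.29∠-30.0° V = 5.447 - j3.145 V.
Step 6 — Ohm's law: I = V / Z_total = (5.447 - j3.145) / (0 - j29.45) = 0.1068 + j0.185 A.
Step 7 — Convert to polar: |I| = 0.2136 A, ∠I = 60.0°.

I = 0.2136∠60.0° A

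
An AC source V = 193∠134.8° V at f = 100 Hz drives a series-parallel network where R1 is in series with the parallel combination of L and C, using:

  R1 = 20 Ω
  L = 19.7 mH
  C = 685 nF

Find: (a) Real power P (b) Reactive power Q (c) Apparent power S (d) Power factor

Step 1 — Angular frequency: ω = 2π·f = 2π·100 = 628.3 rad/s.
Step 2 — Component impedances:
  R1: Z = R = 20 Ω
  L: Z = jωL = j·628.3·0.0197 = 0 + j12.38 Ω
  C: Z = 1/(jωC) = -j/(ω·C) = 0 - j2323 Ω
Step 3 — Parallel branch: L || C = 1/(1/L + 1/C) = 0 + j12.44 Ω.
Step 4 — Series with R1: Z_total = R1 + (L || C) = 20 + j12.44 Ω = 23.56∠31.9° Ω.
Step 5 — Source phasor: V = 193∠134.8° V = -136 + j136.9 V.
Step 6 — Current: I = V / Z = -1.831 + j7.986 A = 8.193∠102.9° A.
Step 7 — Complex power: S = V·I* = 1343 + j835.4 VA.
Step 8 — Real power: P = Re(S) = 1343 W.
Step 9 — Reactive power: Q = Im(S) = 835.4 VAR.
Step 10 — Apparent power: |S| = 1581 VA.
Step 11 — Power factor: PF = P/|S| = 0.8491 (lagging).

(a) P = 1343 W  (b) Q = 835.4 VAR  (c) S = 1581 VA  (d) PF = 0.8491 (lagging)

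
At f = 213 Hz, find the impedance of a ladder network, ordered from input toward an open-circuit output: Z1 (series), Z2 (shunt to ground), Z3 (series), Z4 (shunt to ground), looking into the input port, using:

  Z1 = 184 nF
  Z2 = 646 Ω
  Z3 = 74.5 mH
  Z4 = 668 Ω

Step 1 — Angular frequency: ω = 2π·f = 2π·213 = 1338 rad/s.
Step 2 — Component impedances:
  Z1: Z = 1/(jωC) = -j/(ω·C) = 0 - j4061 Ω
  Z2: Z = R = 646 Ω
  Z3: Z = jωL = j·1338·0.0745 = 0 + j99.7 Ω
  Z4: Z = R = 668 Ω
Step 3 — Ladder network (open output): work backward from the far end, alternating series and parallel combinations. Z_in = 330.2 - j4037 Ω = 4050∠-85.3° Ω.

Z = 330.2 - j4037 Ω = 4050∠-85.3° Ω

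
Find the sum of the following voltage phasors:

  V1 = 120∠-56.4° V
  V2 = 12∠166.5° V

Step 1 — Convert each phasor to rectangular form:
  V1 = 120·(cos(-56.4°) + j·sin(-56.4°)) = 66.41 - j99.95 V
  V2 = 12·(cos(166.5°) + j·sin(166.5°)) = -11.67 + j2.801 V
Step 2 — Sum components: V_total = 54.74 - j97.15 V.
Step 3 — Convert to polar: |V_total| = 111.5 V, ∠V_total = -60.6°.

V_total = 111.5∠-60.6° V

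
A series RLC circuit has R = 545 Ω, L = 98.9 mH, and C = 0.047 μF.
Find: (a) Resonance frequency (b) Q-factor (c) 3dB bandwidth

Step 1 — Resonance: ω₀ = 1/√(LC) = 1/√(0.0989·4.7e-08) = 1.467e+04 rad/s.
Step 2 — f₀ = ω₀/(2π) = 2334 Hz.
Step 3 — Series Q: Q = ω₀L/R = 1.467e+04·0.0989/545 = 2.662.
Step 4 — Bandwidth: Δω = ω₀/Q = 5511 rad/s; BW = Δω/(2π) = 877 Hz.

(a) f₀ = 2334 Hz  (b) Q = 2.662  (c) BW = 877 Hz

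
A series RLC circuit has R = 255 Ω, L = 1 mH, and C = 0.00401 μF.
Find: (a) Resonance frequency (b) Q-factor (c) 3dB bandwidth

Step 1 — Resonance: ω₀ = 1/√(LC) = 1/√(0.001·4.01e-09) = 4.994e+05 rad/s.
Step 2 — f₀ = ω₀/(2π) = 7.948e+04 Hz.
Step 3 — Series Q: Q = ω₀L/R = 4.994e+05·0.001/255 = 1.958.
Step 4 — Bandwidth: Δω = ω₀/Q = 2.55e+05 rad/s; BW = Δω/(2π) = 4.058e+04 Hz.

(a) f₀ = 7.948e+04 Hz  (b) Q = 1.958  (c) BW = 4.058e+04 Hz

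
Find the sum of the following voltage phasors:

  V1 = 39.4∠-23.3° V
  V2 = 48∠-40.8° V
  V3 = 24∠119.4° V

Step 1 — Convert each phasor to rectangular form:
  V1 = 39.4·(cos(-23.3°) + j·sin(-23.3°)) = 36.19 - j15.58 V
  V2 = 48·(cos(-40.8°) + j·sin(-40.8°)) = 36.34 - j31.36 V
  V3 = 24·(cos(119.4°) + j·sin(119.4°)) = -11.78 + j20.91 V
Step 2 — Sum components: V_total = 60.74 - j26.04 V.
Step 3 — Convert to polar: |V_total| = 66.09 V, ∠V_total = -23.2°.

V_total = 66.09∠-23.2° V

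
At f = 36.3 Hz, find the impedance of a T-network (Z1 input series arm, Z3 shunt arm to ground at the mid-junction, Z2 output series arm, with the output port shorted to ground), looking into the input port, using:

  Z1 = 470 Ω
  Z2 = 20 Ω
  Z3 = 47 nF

Step 1 — Angular frequency: ω = 2π·f = 2π·36.3 = 228.1 rad/s.
Step 2 — Component impedances:
  Z1: Z = R = 470 Ω
  Z2: Z = R = 20 Ω
  Z3: Z = 1/(jωC) = -j/(ω·C) = 0 - j9.329e+04 Ω
Step 3 — With the output port shorted to ground, the output series arm Z2 runs from the junction to ground; the shunt arm Z3 also runs from the junction to ground. They appear in parallel: Z3 || Z2 = 20 - j0.004288 Ω.
Step 4 — Series with input arm Z1: Z_in = Z1 + (Z3 || Z2) = 490 - j0.004288 Ω = 490∠-0.0° Ω.

Z = 490 - j0.004288 Ω = 490∠-0.0° Ω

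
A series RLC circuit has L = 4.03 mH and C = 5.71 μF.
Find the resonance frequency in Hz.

Step 1 — Resonance condition Im(Z)=0 gives ω₀ = 1/√(LC).
Step 2 — ω₀ = 1/√(0.00403·5.71e-06) = 6592 rad/s.
Step 3 — f₀ = ω₀/(2π) = 1049 Hz.

f₀ = 1049 Hz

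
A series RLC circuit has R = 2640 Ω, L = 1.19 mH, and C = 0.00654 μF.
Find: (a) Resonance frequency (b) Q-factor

Step 1 — Resonance condition Im(Z)=0 gives ω₀ = 1/√(LC).
Step 2 — ω₀ = 1/√(0.00119·6.54e-09) = 3.585e+05 rad/s.
Step 3 — f₀ = ω₀/(2π) = 5.705e+04 Hz.
Step 4 — Series Q: Q = ω₀L/R = 3.585e+05·0.00119/2640 = 0.1616.

(a) f₀ = 5.705e+04 Hz  (b) Q = 0.1616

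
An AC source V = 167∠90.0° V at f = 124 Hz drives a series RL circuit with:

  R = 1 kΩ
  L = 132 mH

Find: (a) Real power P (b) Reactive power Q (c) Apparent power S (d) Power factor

Step 1 — Angular frequency: ω = 2π·f = 2π·124 = 779.1 rad/s.
Step 2 — Component impedances:
  R: Z = R = 1000 Ω
  L: Z = jωL = j·779.1·0.132 = 0 + j102.8 Ω
Step 3 — Series combination: Z_total = R + L = 1000 + j102.8 Ω = 1005∠5.9° Ω.
Step 4 — Source phasor: V = 167∠90.0° V = 0 + j167 V.
Step 5 — Current: I = V / Z = 0.017 + j0.1653 A = 0.1661∠84.1° A.
Step 6 — Complex power: S = V·I* = 27.6 + j2.838 VA.
Step 7 — Real power: P = Re(S) = 27.6 W.
Step 8 — Reactive power: Q = Im(S) = 2.838 VAR.
Step 9 — Apparent power: |S| = 27.74 VA.
Step 10 — Power factor: PF = P/|S| = 0.9948 (lagging).

(a) P = 27.6 W  (b) Q = 2.838 VAR  (c) S = 27.74 VA  (d) PF = 0.9948 (lagging)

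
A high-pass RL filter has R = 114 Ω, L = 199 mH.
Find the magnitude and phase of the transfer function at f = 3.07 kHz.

Step 1 — Angular frequency: ω = 2π·3070 = 1.929e+04 rad/s.
Step 2 — Transfer function: H(jω) = jωL/(R + jωL).
Step 3 — Numerator jωL = j·3839; denominator R + jωL = 114 + j3839.
Step 4 — H = 0.9991 + j0.02967.
Step 5 — Magnitude: |H| = 0.9996 (-0.0 dB); phase: φ = 1.7°.

|H| = 0.9996 (-0.0 dB), φ = 1.7°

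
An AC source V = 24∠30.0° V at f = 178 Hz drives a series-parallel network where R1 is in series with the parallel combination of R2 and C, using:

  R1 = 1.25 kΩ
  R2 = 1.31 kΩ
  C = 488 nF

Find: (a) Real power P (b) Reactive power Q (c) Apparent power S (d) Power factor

Step 1 — Angular frequency: ω = 2π·f = 2π·178 = 1118 rad/s.
Step 2 — Component impedances:
  R1: Z = R = 1250 Ω
  R2: Z = R = 1310 Ω
  C: Z = 1/(jωC) = -j/(ω·C) = 0 - j1832 Ω
Step 3 — Parallel branch: R2 || C = 1/(1/R2 + 1/C) = 866.9 - j619.8 Ω.
Step 4 — Series with R1: Z_total = R1 + (R2 || C) = 2117 - j619.8 Ω = 2206∠-16.3° Ω.
Step 5 — Source phasor: V = 24∠30.0° V = 20.78 + j12 V.
Step 6 — Current: I = V / Z = 0.007515 + j0.007869 A = 0.01088∠46.3° A.
Step 7 — Complex power: S = V·I* = 0.2506 - j0.07338 VA.
Step 8 — Real power: P = Re(S) = 0.2506 W.
Step 9 — Reactive power: Q = Im(S) = -0.07338 VAR.
Step 10 — Apparent power: |S| = 0.2611 VA.
Step 11 — Power factor: PF = P/|S| = 0.9597 (leading).

(a) P = 0.2506 W  (b) Q = -0.07338 VAR  (c) S = 0.2611 VA  (d) PF = 0.9597 (leading)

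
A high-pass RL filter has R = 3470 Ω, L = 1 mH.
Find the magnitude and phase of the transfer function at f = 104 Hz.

Step 1 — Angular frequency: ω = 2π·104 = 653.5 rad/s.
Step 2 — Transfer function: H(jω) = jωL/(R + jωL).
Step 3 — Numerator jωL = j·0.6535; denominator R + jωL = 3470 + j0.6535.
Step 4 — H = 3.546e-08 + j0.0001883.
Step 5 — Magnitude: |H| = 0.0001883 (-74.5 dB); phase: φ = 90.0°.

|H| = 0.0001883 (-74.5 dB), φ = 90.0°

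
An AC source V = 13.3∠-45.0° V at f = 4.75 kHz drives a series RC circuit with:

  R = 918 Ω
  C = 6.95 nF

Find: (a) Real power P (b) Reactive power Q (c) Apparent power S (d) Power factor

Step 1 — Angular frequency: ω = 2π·f = 2π·4750 = 2.985e+04 rad/s.
Step 2 — Component impedances:
  R: Z = R = 918 Ω
  C: Z = 1/(jωC) = -j/(ω·C) = 0 - j4821 Ω
Step 3 — Series combination: Z_total = R + C = 918 - j4821 Ω = 4908∠-79.2° Ω.
Step 4 — Source phasor: V = 13.3∠-45.0° V = 9.405 - j9.405 V.
Step 5 — Current: I = V / Z = 0.002241 + j0.001524 A = 0.00271∠34.2° A.
Step 6 — Complex power: S = V·I* = 0.006742 - j0.03541 VA.
Step 7 — Real power: P = Re(S) = 0.006742 W.
Step 8 — Reactive power: Q = Im(S) = -0.03541 VAR.
Step 9 — Apparent power: |S| = 0.03604 VA.
Step 10 — Power factor: PF = P/|S| = 0.1871 (leading).

(a) P = 0.006742 W  (b) Q = -0.03541 VAR  (c) S = 0.03604 VA  (d) PF = 0.1871 (leading)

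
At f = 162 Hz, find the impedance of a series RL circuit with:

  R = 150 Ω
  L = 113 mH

Step 1 — Angular frequency: ω = 2π·f = 2π·162 = 1018 rad/s.
Step 2 — Component impedances:
  R: Z = R = 150 Ω
  L: Z = jωL = j·1018·0.113 = 0 + j115 Ω
Step 3 — Series combination: Z_total = R + L = 150 + j115 Ω = 189∠37.5° Ω.

Z = 150 + j115 Ω = 189∠37.5° Ω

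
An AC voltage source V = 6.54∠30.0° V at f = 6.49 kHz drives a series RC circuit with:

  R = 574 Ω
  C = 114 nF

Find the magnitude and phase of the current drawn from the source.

Step 1 — Angular frequency: ω = 2π·f = 2π·6490 = 4.078e+04 rad/s.
Step 2 — Component impedances:
  R: Z = R = 574 Ω
  C: Z = 1/(jωC) = -j/(ω·C) = 0 - j215.1 Ω
Step 3 — Series combination: Z_total = R + C = 574 - j215.1 Ω = 613∠-20.5° Ω.
Step 4 — Source phasor: V = 6.54∠30.0° V = 5.664 + j3.27 V.
Step 5 — Ohm's law: I = V / Z_total = (5.664 + j3.27) / (574 - j215.1) = 0.00678 + j0.008238 A.
Step 6 — Convert to polar: |I| = 0.01067 A, ∠I = 50.5°.

I = 0.01067∠50.5° A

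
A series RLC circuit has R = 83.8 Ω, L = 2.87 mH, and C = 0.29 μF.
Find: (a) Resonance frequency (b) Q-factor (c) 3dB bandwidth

Step 1 — Resonance: ω₀ = 1/√(LC) = 1/√(0.00287·2.9e-07) = 3.466e+04 rad/s.
Step 2 — f₀ = ω₀/(2π) = 5517 Hz.
Step 3 — Series Q: Q = ω₀L/R = 3.466e+04·0.00287/83.8 = 1.187.
Step 4 — Bandwidth: Δω = ω₀/Q = 2.92e+04 rad/s; BW = Δω/(2π) = 4647 Hz.

(a) f₀ = 5517 Hz  (b) Q = 1.187  (c) BW = 4647 Hz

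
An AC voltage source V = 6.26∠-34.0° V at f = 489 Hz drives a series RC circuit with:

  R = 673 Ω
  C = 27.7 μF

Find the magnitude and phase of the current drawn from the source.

Step 1 — Angular frequency: ω = 2π·f = 2π·489 = 3072 rad/s.
Step 2 — Component impedances:
  R: Z = R = 673 Ω
  C: Z = 1/(jωC) = -j/(ω·C) = 0 - j11.75 Ω
Step 3 — Series combination: Z_total = R + C = 673 - j11.75 Ω = 673.1∠-1.0° Ω.
Step 4 — Source phasor: V = 6.26∠-34.0° V = 5.19 - j3.501 V.
Step 5 — Ohm's law: I = V / Z_total = (5.19 - j3.501) / (673 - j11.75) = 0.0078 - j0.005065 A.
Step 6 — Convert to polar: |I| = 0.0093 A, ∠I = -33.0°.

I = 0.0093∠-33.0° A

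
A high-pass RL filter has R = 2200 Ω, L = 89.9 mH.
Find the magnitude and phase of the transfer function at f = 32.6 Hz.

Step 1 — Angular frequency: ω = 2π·32.6 = 204.8 rad/s.
Step 2 — Transfer function: H(jω) = jωL/(R + jωL).
Step 3 — Numerator jωL = j·18.41; denominator R + jωL = 2200 + j18.41.
Step 4 — H = 7.005e-05 + j0.00837.
Step 5 — Magnitude: |H| = 0.00837 (-41.5 dB); phase: φ = 89.5°.

|H| = 0.00837 (-41.5 dB), φ = 89.5°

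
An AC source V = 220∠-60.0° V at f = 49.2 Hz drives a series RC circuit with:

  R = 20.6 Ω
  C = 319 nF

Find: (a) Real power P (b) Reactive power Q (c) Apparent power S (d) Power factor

Step 1 — Angular frequency: ω = 2π·f = 2π·49.2 = 309.1 rad/s.
Step 2 — Component impedances:
  R: Z = R = 20.6 Ω
  C: Z = 1/(jωC) = -j/(ω·C) = 0 - j1.014e+04 Ω
Step 3 — Series combination: Z_total = R + C = 20.6 - j1.014e+04 Ω = 1.014e+04∠-89.9° Ω.
Step 4 — Source phasor: V = 220∠-60.0° V = 110 - j190.5 V.
Step 5 — Current: I = V / Z = 0.01881 + j0.01081 A = 0.02169∠29.9° A.
Step 6 — Complex power: S = V·I* = 0.009696 - j4.773 VA.
Step 7 — Real power: P = Re(S) = 0.009696 W.
Step 8 — Reactive power: Q = Im(S) = -4.773 VAR.
Step 9 — Apparent power: |S| = 4.773 VA.
Step 10 — Power factor: PF = P/|S| = 0.002031 (leading).

(a) P = 0.009696 W  (b) Q = -4.773 VAR  (c) S = 4.773 VA  (d) PF = 0.002031 (leading)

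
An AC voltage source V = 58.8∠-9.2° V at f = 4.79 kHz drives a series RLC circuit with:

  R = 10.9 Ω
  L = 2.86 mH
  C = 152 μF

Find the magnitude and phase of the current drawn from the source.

Step 1 — Angular frequency: ω = 2π·f = 2π·4790 = 3.01e+04 rad/s.
Step 2 — Component impedances:
  R: Z = R = 10.9 Ω
  L: Z = jωL = j·3.01e+04·0.00286 = 0 + j86.08 Ω
  C: Z = 1/(jωC) = -j/(ω·C) = 0 - j0.2186 Ω
Step 3 — Series combination: Z_total = R + L + C = 10.9 + j85.86 Ω = 86.55∠82.8° Ω.
Step 4 — Source phasor: V = 58.8∠-9.2° V = 58.04 - j9.401 V.
Step 5 — Ohm's law: I = V / Z_total = (58.04 - j9.401) / (10.9 + j85.86) = -0.02329 - j0.679 A.
Step 6 — Convert to polar: |I| = 0.6794 A, ∠I = -92.0°.

I = 0.6794∠-92.0° A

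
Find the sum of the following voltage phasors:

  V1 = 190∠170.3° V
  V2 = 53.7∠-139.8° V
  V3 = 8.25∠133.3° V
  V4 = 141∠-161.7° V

Step 1 — Convert each phasor to rectangular form:
  V1 = 190·(cos(170.3°) + j·sin(170.3°)) = -187.3 + j32.01 V
  V2 = 53.7·(cos(-139.8°) + j·sin(-139.8°)) = -41.02 - j34.66 V
  V3 = 8.25·(cos(133.3°) + j·sin(133.3°)) = -5.658 + j6.004 V
  V4 = 141·(cos(-161.7°) + j·sin(-161.7°)) = -133.9 - j44.27 V
Step 2 — Sum components: V_total = -367.8 - j40.92 V.
Step 3 — Convert to polar: |V_total| = 370.1 V, ∠V_total = -173.7°.

V_total = 370.1∠-173.7° V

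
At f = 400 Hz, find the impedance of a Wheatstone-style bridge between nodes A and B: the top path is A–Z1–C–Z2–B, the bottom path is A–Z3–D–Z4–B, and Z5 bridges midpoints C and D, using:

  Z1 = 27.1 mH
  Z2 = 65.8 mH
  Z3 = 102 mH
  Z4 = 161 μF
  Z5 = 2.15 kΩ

Step 1 — Angular frequency: ω = 2π·f = 2π·400 = 2513 rad/s.
Step 2 — Component impedances:
  Z1: Z = jωL = j·2513·0.0271 = 0 + j68.11 Ω
  Z2: Z = jωL = j·2513·0.0658 = 0 + j165.4 Ω
  Z3: Z = jωL = j·2513·0.102 = 0 + j256.4 Ω
  Z4: Z = 1/(jωC) = -j/(ω·C) = 0 - j2.471 Ω
  Z5: Z = R = 2150 Ω
Step 3 — Bridge requires nodal analysis (the Z5 bridge couples midpoints C and D, so the two paths cannot be reduced to a simple series/parallel combination). Setting node B to ground and injecting 1 A at node A, the 3-node admittance system at A, C, D solves to V_A = Z_AB = 3.538 + j121.4 Ω = 121.5∠88.3° Ω.

Z = 3.538 + j121.4 Ω = 121.5∠88.3° Ω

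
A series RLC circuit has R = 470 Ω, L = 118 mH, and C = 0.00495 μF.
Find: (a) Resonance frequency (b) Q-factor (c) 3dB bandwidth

Step 1 — Resonance condition Im(Z)=0 gives ω₀ = 1/√(LC).
Step 2 — ω₀ = 1/√(0.118·4.95e-09) = 4.138e+04 rad/s.
Step 3 — f₀ = ω₀/(2π) = 6585 Hz.
Step 4 — Series Q: Q = ω₀L/R = 4.138e+04·0.118/470 = 10.39.
Step 5 — 3dB bandwidth: Δω = ω₀/Q = 3983 rad/s; BW = Δω/(2π) = 633.9 Hz.

(a) f₀ = 6585 Hz  (b) Q = 10.39  (c) BW = 633.9 Hz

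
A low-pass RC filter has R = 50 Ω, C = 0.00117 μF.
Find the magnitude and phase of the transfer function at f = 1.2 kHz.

Step 1 — Angular frequency: ω = 2π·1200 = 7540 rad/s.
Step 2 — Transfer function: H(jω) = 1/(1 + jωRC).
Step 3 — Denominator: 1 + jωRC = 1 + j·7540·50·1.17e-09 = 1 + j0.0004411.
Step 4 — H = 1 - j0.0004411.
Step 5 — Magnitude: |H| = 1 (-0.0 dB); phase: φ = -0.0°.

|H| = 1 (-0.0 dB), φ = -0.0°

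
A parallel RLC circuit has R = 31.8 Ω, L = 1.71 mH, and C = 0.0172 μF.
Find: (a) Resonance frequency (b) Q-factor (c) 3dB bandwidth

Step 1 — Resonance: ω₀ = 1/√(LC) = 1/√(0.00171·1.72e-08) = 1.844e+05 rad/s.
Step 2 — f₀ = ω₀/(2π) = 2.935e+04 Hz.
Step 3 — Parallel Q: Q = R/(ω₀L) = 31.8/(1.844e+05·0.00171) = 0.1009.
Step 4 — Bandwidth: Δω = ω₀/Q = 1.828e+06 rad/s; BW = Δω/(2π) = 2.91e+05 Hz.

(a) f₀ = 2.935e+04 Hz  (b) Q = 0.1009  (c) BW = 2.91e+05 Hz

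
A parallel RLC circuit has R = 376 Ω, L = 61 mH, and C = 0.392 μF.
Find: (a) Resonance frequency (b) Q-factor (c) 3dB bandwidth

Step 1 — Resonance: ω₀ = 1/√(LC) = 1/√(0.061·3.92e-07) = 6467 rad/s.
Step 2 — f₀ = ω₀/(2π) = 1029 Hz.
Step 3 — Parallel Q: Q = R/(ω₀L) = 376/(6467·0.061) = 0.9532.
Step 4 — Bandwidth: Δω = ω₀/Q = 6785 rad/s; BW = Δω/(2π) = 1080 Hz.

(a) f₀ = 1029 Hz  (b) Q = 0.9532  (c) BW = 1080 Hz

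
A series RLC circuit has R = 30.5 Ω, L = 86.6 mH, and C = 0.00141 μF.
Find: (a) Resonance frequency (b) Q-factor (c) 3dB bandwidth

Step 1 — Resonance: ω₀ = 1/√(LC) = 1/√(0.0866·1.41e-09) = 9.05e+04 rad/s.
Step 2 — f₀ = ω₀/(2π) = 1.44e+04 Hz.
Step 3 — Series Q: Q = ω₀L/R = 9.05e+04·0.0866/30.5 = 257.
Step 4 — Bandwidth: Δω = ω₀/Q = 352.2 rad/s; BW = Δω/(2π) = 56.05 Hz.

(a) f₀ = 1.44e+04 Hz  (b) Q = 257  (c) BW = 56.05 Hz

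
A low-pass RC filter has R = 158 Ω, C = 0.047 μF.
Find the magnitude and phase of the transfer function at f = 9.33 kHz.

Step 1 — Angular frequency: ω = 2π·9330 = 5.862e+04 rad/s.
Step 2 — Transfer function: H(jω) = 1/(1 + jωRC).
Step 3 — Denominator: 1 + jωRC = 1 + j·5.862e+04·158·4.7e-08 = 1 + j0.4353.
Step 4 — H = 0.8407 - j0.366.
Step 5 — Magnitude: |H| = 0.9169 (-0.8 dB); phase: φ = -23.5°.

|H| = 0.9169 (-0.8 dB), φ = -23.5°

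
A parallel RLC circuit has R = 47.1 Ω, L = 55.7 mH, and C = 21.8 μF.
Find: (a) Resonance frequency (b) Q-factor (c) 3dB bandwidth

Step 1 — Resonance: ω₀ = 1/√(LC) = 1/√(0.0557·2.18e-05) = 907.5 rad/s.
Step 2 — f₀ = ω₀/(2π) = 144.4 Hz.
Step 3 — Parallel Q: Q = R/(ω₀L) = 47.1/(907.5·0.0557) = 0.9318.
Step 4 — Bandwidth: Δω = ω₀/Q = 973.9 rad/s; BW = Δω/(2π) = 155 Hz.

(a) f₀ = 144.4 Hz  (b) Q = 0.9318  (c) BW = 155 Hz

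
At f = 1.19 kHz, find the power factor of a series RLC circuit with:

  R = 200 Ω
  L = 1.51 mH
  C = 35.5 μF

Step 1 — Angular frequency: ω = 2π·f = 2π·1190 = 7477 rad/s.
Step 2 — Component impedances:
  R: Z = R = 200 Ω
  L: Z = jωL = j·7477·0.00151 = 0 + j11.29 Ω
  C: Z = 1/(jωC) = -j/(ω·C) = 0 - j3.767 Ω
Step 3 — Series combination: Z_total = R + L + C = 200 + j7.523 Ω = 200.1∠2.2° Ω.
Step 4 — Power factor: PF = cos(φ) = Re(Z)/|Z| = 200/200.14 = 0.9993.
Step 5 — Type: Im(Z) = 7.523 ⇒ lagging (phase φ = 2.2°).

PF = 0.9993 (lagging, φ = 2.2°)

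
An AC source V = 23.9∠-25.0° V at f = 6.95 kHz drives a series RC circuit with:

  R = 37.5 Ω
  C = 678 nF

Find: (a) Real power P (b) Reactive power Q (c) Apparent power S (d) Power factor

Step 1 — Angular frequency: ω = 2π·f = 2π·6950 = 4.367e+04 rad/s.
Step 2 — Component impedances:
  R: Z = R = 37.5 Ω
  C: Z = 1/(jωC) = -j/(ω·C) = 0 - j33.78 Ω
Step 3 — Series combination: Z_total = R + C = 37.5 - j33.78 Ω = 50.47∠-42.0° Ω.
Step 4 — Source phasor: V = 23.9∠-25.0° V = 21.66 - j10.1 V.
Step 5 — Current: I = V / Z = 0.4528 + j0.1385 A = 0.4736∠17.0° A.
Step 6 — Complex power: S = V·I* = 8.41 - j7.575 VA.
Step 7 — Real power: P = Re(S) = 8.41 W.
Step 8 — Reactive power: Q = Im(S) = -7.575 VAR.
Step 9 — Apparent power: |S| = 11.32 VA.
Step 10 — Power factor: PF = P/|S| = 0.743 (leading).

(a) P = 8.41 W  (b) Q = -7.575 VAR  (c) S = 11.32 VA  (d) PF = 0.743 (leading)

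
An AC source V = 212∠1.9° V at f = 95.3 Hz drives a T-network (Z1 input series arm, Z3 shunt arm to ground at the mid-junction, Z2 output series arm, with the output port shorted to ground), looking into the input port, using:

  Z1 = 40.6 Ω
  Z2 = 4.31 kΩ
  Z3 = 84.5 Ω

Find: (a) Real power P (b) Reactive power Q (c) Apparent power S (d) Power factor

Step 1 — Angular frequency: ω = 2π·f = 2π·95.3 = 598.8 rad/s.
Step 2 — Component impedances:
  Z1: Z = R = 40.6 Ω
  Z2: Z = R = 4310 Ω
  Z3: Z = R = 84.5 Ω
Step 3 — With the output port shorted to ground, the output series arm Z2 runs from the junction to ground; the shunt arm Z3 also runs from the junction to ground. They appear in parallel: Z3 || Z2 = 82.88 Ω.
Step 4 — Series with input arm Z1: Z_in = Z1 + (Z3 || Z2) = 123.5 Ω = 123.5∠0.0° Ω.
Step 5 — Source phasor: V = 212∠1.9° V = 211.9 + j7.029 V.
Step 6 — Current: I = V / Z = 1.716 + j0.05693 A = 1.717∠1.9° A.
Step 7 — Complex power: S = V·I* = 364 VA.
Step 8 — Real power: P = Re(S) = 364 W.
Step 9 — Reactive power: Q = Im(S) = 0 VAR.
Step 10 — Apparent power: |S| = 364 VA.
Step 11 — Power factor: PF = P/|S| = 1 (unity).

(a) P = 364 W  (b) Q = 0 VAR  (c) S = 364 VA  (d) PF = 1 (unity)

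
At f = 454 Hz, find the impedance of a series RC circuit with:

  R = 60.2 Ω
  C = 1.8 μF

Step 1 — Angular frequency: ω = 2π·f = 2π·454 = 2853 rad/s.
Step 2 — Component impedances:
  R: Z = R = 60.2 Ω
  C: Z = 1/(jωC) = -j/(ω·C) = 0 - j194.8 Ω
Step 3 — Series combination: Z_total = R + C = 60.2 - j194.8 Ω = 203.8∠-72.8° Ω.

Z = 60.2 - j194.8 Ω = 203.8∠-72.8° Ω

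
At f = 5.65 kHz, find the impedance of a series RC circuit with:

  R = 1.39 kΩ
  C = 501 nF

Step 1 — Angular frequency: ω = 2π·f = 2π·5650 = 3.55e+04 rad/s.
Step 2 — Component impedances:
  R: Z = R = 1390 Ω
  C: Z = 1/(jωC) = -j/(ω·C) = 0 - j56.23 Ω
Step 3 — Series combination: Z_total = R + C = 1390 - j56.23 Ω = 1391∠-2.3° Ω.

Z = 1390 - j56.23 Ω = 1391∠-2.3° Ω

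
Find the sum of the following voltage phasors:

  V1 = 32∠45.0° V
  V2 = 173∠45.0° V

Step 1 — Convert each phasor to rectangular form:
  V1 = 32·(cos(45.0°) + j·sin(45.0°)) = 22.63 + j22.63 V
  V2 = 173·(cos(45.0°) + j·sin(45.0°)) = 122.3 + j122.3 V
Step 2 — Sum components: V_total = 145 + j145 V.
Step 3 — Convert to polar: |V_total| = 205 V, ∠V_total = 45.0°.

V_total = 205∠45.0° V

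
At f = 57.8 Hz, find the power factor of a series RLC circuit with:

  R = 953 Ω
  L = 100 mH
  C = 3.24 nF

Step 1 — Angular frequency: ω = 2π·f = 2π·57.8 = 363.2 rad/s.
Step 2 — Component impedances:
  R: Z = R = 953 Ω
  L: Z = jωL = j·363.2·0.1 = 0 + j36.32 Ω
  C: Z = 1/(jωC) = -j/(ω·C) = 0 - j8.499e+05 Ω
Step 3 — Series combination: Z_total = R + L + C = 953 - j8.498e+05 Ω = 8.498e+05∠-89.9° Ω.
Step 4 — Power factor: PF = cos(φ) = Re(Z)/|Z| = 953/8.498e+05 = 0.001121.
Step 5 — Type: Im(Z) = -8.498e+05 ⇒ leading (phase φ = -89.9°).

PF = 0.001121 (leading, φ = -89.9°)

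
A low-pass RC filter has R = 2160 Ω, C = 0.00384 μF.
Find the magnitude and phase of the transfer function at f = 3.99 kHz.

Step 1 — Angular frequency: ω = 2π·3990 = 2.507e+04 rad/s.
Step 2 — Transfer function: H(jω) = 1/(1 + jωRC).
Step 3 — Denominator: 1 + jωRC = 1 + j·2.507e+04·2160·3.84e-09 = 1 + j0.2079.
Step 4 — H = 0.9586 - j0.1993.
Step 5 — Magnitude: |H| = 0.9791 (-0.2 dB); phase: φ = -11.7°.

|H| = 0.9791 (-0.2 dB), φ = -11.7°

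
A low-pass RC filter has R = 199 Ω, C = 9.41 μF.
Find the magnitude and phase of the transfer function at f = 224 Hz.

Step 1 — Angular frequency: ω = 2π·224 = 1407 rad/s.
Step 2 — Transfer function: H(jω) = 1/(1 + jωRC).
Step 3 — Denominator: 1 + jωRC = 1 + j·1407·199·9.41e-06 = 1 + j2.636.
Step 4 — H = 0.1258 - j0.3317.
Step 5 — Magnitude: |H| = 0.3548 (-9.0 dB); phase: φ = -69.2°.

|H| = 0.3548 (-9.0 dB), φ = -69.2°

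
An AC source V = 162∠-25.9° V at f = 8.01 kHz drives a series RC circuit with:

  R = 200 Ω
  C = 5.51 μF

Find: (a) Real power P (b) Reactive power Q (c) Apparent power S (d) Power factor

Step 1 — Angular frequency: ω = 2π·f = 2π·8010 = 5.033e+04 rad/s.
Step 2 — Component impedances:
  R: Z = R = 200 Ω
  C: Z = 1/(jωC) = -j/(ω·C) = 0 - j3.606 Ω
Step 3 — Series combination: Z_total = R + C = 200 - j3.606 Ω = 200∠-1.0° Ω.
Step 4 — Source phasor: V = 162∠-25.9° V = 145.7 - j70.76 V.
Step 5 — Current: I = V / Z = 0.7348 - j0.3406 A = 0.8099∠-24.9° A.
Step 6 — Complex power: S = V·I* = 131.2 - j2.365 VA.
Step 7 — Real power: P = Re(S) = 131.2 W.
Step 8 — Reactive power: Q = Im(S) = -2.365 VAR.
Step 9 — Apparent power: |S| = 131.2 VA.
Step 10 — Power factor: PF = P/|S| = 0.9998 (leading).

(a) P = 131.2 W  (b) Q = -2.365 VAR  (c) S = 131.2 VA  (d) PF = 0.9998 (leading)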